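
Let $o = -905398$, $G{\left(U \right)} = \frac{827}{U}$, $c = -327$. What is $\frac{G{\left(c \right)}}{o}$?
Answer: $\frac{827}{296065146} \approx 2.7933 \cdot 10^{-6}$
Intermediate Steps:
$\frac{G{\left(c \right)}}{o} = \frac{827 \frac{1}{-327}}{-905398} = 827 \left(- \frac{1}{327}\right) \left(- \frac{1}{905398}\right) = \left(- \frac{827}{327}\right) \left(- \frac{1}{905398}\right) = \frac{827}{296065146}$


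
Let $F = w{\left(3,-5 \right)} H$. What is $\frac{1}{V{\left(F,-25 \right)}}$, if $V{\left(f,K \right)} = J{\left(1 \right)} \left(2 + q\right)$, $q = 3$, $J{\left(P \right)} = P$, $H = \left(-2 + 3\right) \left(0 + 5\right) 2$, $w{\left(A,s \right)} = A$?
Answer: $\frac{1}{5} \approx 0.2$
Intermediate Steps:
$H = 10$ ($H = 1 \cdot 5 \cdot 2 = 5 \cdot 2 = 10$)
$F = 30$ ($F = 3 \cdot 10 = 30$)
$V{\left(f,K \right)} = 5$ ($V{\left(f,K \right)} = 1 \left(2 + 3\right) = 1 \cdot 5 = 5$)
$\frac{1}{V{\left(F,-25 \right)}} = \frac{1}{5}$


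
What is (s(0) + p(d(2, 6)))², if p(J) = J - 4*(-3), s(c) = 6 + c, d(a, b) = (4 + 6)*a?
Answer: 1444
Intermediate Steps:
d(a, b) = 10*a
p(J) = 12 + J (p(J) = J + 12 = 12 + J)
(s(0) + p(d(2, 6)))² = ((6 + 0) + (12 + 10*2))² = (6 + (12 + 20))² = (6 + 32)² = 38² = 1444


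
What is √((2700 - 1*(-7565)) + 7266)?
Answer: √17531 ≈ 132.40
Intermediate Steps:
√((2700 - 1*(-7565)) + 7266) = √((2700 + 7565) + 7266) = √(10265 + 7266) = √17531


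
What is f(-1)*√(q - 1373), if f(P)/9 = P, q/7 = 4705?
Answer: -9*√31562 ≈ -1598.9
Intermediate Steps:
q = 32935 (q = 7*4705 = 32935)
f(P) = 9*P
f(-1)*√(q - 1373) = (9*(-1))*√(32935 - 1373) = -9*√31562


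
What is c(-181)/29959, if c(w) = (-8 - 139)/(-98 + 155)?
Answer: -49/569221 ≈ -8.6083e-5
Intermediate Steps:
c(w) = -49/19 (c(w) = -147/57 = -147*1/57 = -49/19)
c(-181)/29959 = -49/19/29959 = -49/19*1/29959 = -49/569221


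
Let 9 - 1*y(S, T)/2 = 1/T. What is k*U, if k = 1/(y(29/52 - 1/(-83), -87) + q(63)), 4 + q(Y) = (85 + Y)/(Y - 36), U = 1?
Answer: 783/15272 ≈ 0.051270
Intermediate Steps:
y(S, T) = 18 - 2/T
q(Y) = -4 + (85 + Y)/(-36 + Y) (q(Y) = -4 + (85 + Y)/(Y - 36) = -4 + (85 + Y)/(-36 + Y))
k = 783/15272 (k = 1/((18 - 2/(-87)) + (229 - 3*63)/(-36 + 63)) = 1/((18 - 2*(-1/87)) + (229 - 189)/27) = 1/((18 + 2/87) + (1/27)*40) = 1/(1568/87 + 40/27) = 1/(15272/783) = 783/15272 ≈ 0.051270)
k*U = (783/15272)*1 = 783/15272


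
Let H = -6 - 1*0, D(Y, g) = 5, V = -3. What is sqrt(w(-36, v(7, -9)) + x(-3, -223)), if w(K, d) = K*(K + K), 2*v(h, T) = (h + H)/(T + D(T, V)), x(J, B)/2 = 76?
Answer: 14*sqrt(14) ≈ 52.383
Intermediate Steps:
H = -6 (H = -6 + 0 = -6)
x(J, B) = 152 (x(J, B) = 2*76 = 152)
v(h, T) = (-6 + h)/(2*(5 + T)) (v(h, T) = ((h - 6)/(T + 5))/2 = ((-6 + h)/(5 + T))/2 = (-6 + h)/(2*(5 + T)))
w(K, d) = 2*K**2 (w(K, d) = K*(2*K) = 2*K**2)
sqrt(w(-36, v(7, -9)) + x(-3, -223)) = sqrt(2*(-36)**2 + 152) = sqrt(2*1296 + 152) = sqrt(2592 + 152) = sqrt(2744) = 14*sqrt(14)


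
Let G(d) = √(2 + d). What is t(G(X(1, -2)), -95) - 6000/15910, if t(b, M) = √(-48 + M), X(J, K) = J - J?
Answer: -600/1591 + I*√143 ≈ -0.37712 + 11.958*I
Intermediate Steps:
X(J, K) = 0
t(G(X(1, -2)), -95) - 6000/15910 = √(-48 - 95) - 6000/15910 = √(-143) - 6000/15910 = I*√143 - 1*600/1591 = I*√143 - 600/1591 = -600/1591 + I*√143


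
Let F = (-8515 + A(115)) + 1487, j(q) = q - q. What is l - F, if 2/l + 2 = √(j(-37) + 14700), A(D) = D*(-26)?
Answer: 36806133/3674 + 35*√3/3674 ≈ 10018.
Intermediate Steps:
j(q) = 0
A(D) = -26*D
F = -10018 (F = (-8515 - 26*115) + 1487 = (-8515 - 2990) + 1487 = -11505 + 1487 = -10018)
l = 2/(-2 + 70*√3) (l = 2/(-2 + √(0 + 14700)) = 2/(-2 + √14700) = 2/(-2 + 70*√3) ≈ 0.016772)
l - F = (1/3674 + 35*√3/3674) - 1*(-10018) = (1/3674 + 35*√3/3674) + 10018 = 36806133/3674 + 35*√3/3674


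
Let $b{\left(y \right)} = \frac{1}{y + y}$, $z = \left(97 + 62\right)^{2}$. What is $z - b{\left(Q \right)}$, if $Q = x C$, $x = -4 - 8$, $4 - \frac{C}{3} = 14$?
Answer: $\frac{18202319}{720} \approx 25281.0$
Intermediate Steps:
$C = -30$ ($C = 12 - 42 = -30$)
$x = -12$ ($x = -4 - 8 = -12$)
$z = 25281$ ($z = 159^{2} = 25281$)
$Q = 360$ ($Q = \left(-12\right) \left(-30\right) = 360$)
$b{\left(y \right)} = \frac{1}{2 y}$
$z - b{\left(Q \right)} = 25281 - \frac{1}{2 \cdot 360} = 25281 - \frac{1}{2} \cdot \frac{1}{360} = 25281 - \frac{1}{720} = \frac{18202319}{720}$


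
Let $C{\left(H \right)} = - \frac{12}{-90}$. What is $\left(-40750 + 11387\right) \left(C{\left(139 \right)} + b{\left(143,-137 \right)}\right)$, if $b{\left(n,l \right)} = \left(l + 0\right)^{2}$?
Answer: $- \frac{8266770931}{15} \approx -5.5112 \cdot 10^{8}$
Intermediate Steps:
$b{\left(n,l \right)} = l^{2}$
$C{\left(H \right)} = \frac{2}{15}$ ($C{\left(H \right)} = \left(-12\right) \left(- \frac{1}{90}\right) = \frac{2}{15}$)
$\left(-40750 + 11387\right) \left(C{\left(139 \right)} + b{\left(143,-137 \right)}\right) = \left(-40750 + 11387\right) \left(\frac{2}{15} + \left(-137\right)^{2}\right) = - 29363 \left(\frac{2}{15} + 18769\right) = \left(-29363\right) \frac{281537}{15} = - \frac{8266770931}{15}$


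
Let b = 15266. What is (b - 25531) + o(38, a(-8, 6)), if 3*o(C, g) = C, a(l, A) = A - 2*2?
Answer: -30757/3 ≈ -10252.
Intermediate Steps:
a(l, A) = -4 + A (a(l, A) = A - 4 = -4 + A)
o(C, g) = C/3
(b - 25531) + o(38, a(-8, 6)) = (15266 - 25531) + (⅓)*38 = -10265 + 38/3 = -30757/3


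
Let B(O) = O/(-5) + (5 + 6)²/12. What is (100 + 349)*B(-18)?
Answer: 368629/60 ≈ 6143.8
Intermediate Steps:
B(O) = 121/12 - O/5 (B(O) = O*(-⅕) + 11²*(1/12) = -O/5 + 121*(1/12) = -O/5 + 121/12 = 121/12 - O/5)
(100 + 349)*B(-18) = (100 + 349)*(121/12 - ⅕*(-18)) = 449*(121/12 + 18/5) = 449*(821/60) = 368629/60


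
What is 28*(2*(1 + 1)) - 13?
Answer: 99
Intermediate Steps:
28*(2*(1 + 1)) - 13 = 28*(2*2) - 13 = 28*4 - 13 = 112 - 13 = 99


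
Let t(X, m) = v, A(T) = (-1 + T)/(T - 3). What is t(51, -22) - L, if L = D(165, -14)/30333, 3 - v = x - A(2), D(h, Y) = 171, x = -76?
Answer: 788601/10111 ≈ 77.994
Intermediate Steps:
A(T) = (-1 + T)/(-3 + T)
v = 78 (v = 3 - (-76 - (-1 + 2)/(-3 + 2)) = 3 - (-76 - 1/(-1)) = 3 - (-76 - (-1)) = 3 - (-76 - 1*(-1)) = 3 - (-76 + 1) = 3 - 1*(-75) = 3 + 75 = 78)
t(X, m) = 78
L = 57/10111 (L = 171/30333 = 171*(1/30333) = 57/10111 ≈ 0.0056374)
t(51, -22) - L = 78 - 1*57/10111 = 78 - 57/10111 = 788601/10111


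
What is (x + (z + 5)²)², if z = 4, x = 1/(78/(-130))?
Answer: 56644/9 ≈ 6293.8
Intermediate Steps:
x = -5/3 (x = 1/(78*(-1/130)) = 1/(-⅗) = -5/3 ≈ -1.6667)
(x + (z + 5)²)² = (-5/3 + (4 + 5)²)² = (-5/3 + 9²)² = (-5/3 + 81)² = (238/3)² = 56644/9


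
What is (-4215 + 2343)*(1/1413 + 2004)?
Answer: -588983824/157 ≈ -3.7515e+6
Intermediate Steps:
(-4215 + 2343)*(1/1413 + 2004) = -1872*(1/1413 + 2004) = -1872*2831653/1413 = -588983824/157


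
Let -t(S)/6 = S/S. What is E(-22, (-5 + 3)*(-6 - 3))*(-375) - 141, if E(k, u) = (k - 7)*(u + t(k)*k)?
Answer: 1631109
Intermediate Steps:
t(S) = -6 (t(S) = -6*S/S = -6*1 = -6)
E(k, u) = (-7 + k)*(u - 6*k) (E(k, u) = (k - 7)*(u - 6*k) = (-7 + k)*(u - 6*k))
E(-22, (-5 + 3)*(-6 - 3))*(-375) - 141 = (-7*(-5 + 3)*(-6 - 3) - 6*(-22)**2 + 42*(-22) - 22*(-5 + 3)*(-6 - 3))*(-375) - 141 = (-(-14)*(-9) - 6*484 - 924 - (-44)*(-9))*(-375) - 141 = (-7*18 - 2904 - 924 - 22*18)*(-375) - 141 = (-126 - 2904 - 924 - 396)*(-375) - 141 = -4350*(-375) - 141 = 1631250 - 141 = 1631109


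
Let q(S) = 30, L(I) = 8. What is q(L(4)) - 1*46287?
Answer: -46257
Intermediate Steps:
q(L(4)) - 1*46287 = 30 - 1*46287 = 30 - 46287 = -46257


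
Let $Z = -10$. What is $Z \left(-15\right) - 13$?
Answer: $137$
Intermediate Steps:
$Z \left(-15\right) - 13 = \left(-10\right) \left(-15\right) - 13 = 150 - 13 = 137$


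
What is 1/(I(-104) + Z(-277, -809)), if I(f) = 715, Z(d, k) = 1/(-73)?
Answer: 73/52194 ≈ 0.0013986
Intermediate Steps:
Z(d, k) = -1/73
1/(I(-104) + Z(-277, -809)) = 1/(715 - 1/73) = 1/(52194/73) = 73/52194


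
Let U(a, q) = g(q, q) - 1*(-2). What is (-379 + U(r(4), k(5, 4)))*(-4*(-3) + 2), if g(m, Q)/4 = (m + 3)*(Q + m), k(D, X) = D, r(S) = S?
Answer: -798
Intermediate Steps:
g(m, Q) = 4*(3 + m)*(Q + m) (g(m, Q) = 4*((m + 3)*(Q + m)) = 4*((3 + m)*(Q + m)) = 4*(3 + m)*(Q + m))
U(a, q) = 2 + 8*q² + 24*q (U(a, q) = (4*q² + 12*q + 12*q + 4*q*q) - 1*(-2) = (4*q² + 12*q + 12*q + 4*q²) + 2 = (8*q² + 24*q) + 2 = 2 + 8*q² + 24*q)
(-379 + U(r(4), k(5, 4)))*(-4*(-3) + 2) = (-379 + (2 + 8*5² + 24*5))*(-4*(-3) + 2) = (-379 + (2 + 8*25 + 120))*(12 + 2) = (-379 + (2 + 200 + 120))*14 = (-379 + 322)*14 = -57*14 = -798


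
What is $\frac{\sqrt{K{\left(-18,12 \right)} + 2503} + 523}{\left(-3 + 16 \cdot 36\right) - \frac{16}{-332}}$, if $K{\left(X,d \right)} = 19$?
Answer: $\frac{43409}{47563} + \frac{83 \sqrt{2522}}{47563} \approx 1.0003$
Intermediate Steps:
$\frac{\sqrt{K{\left(-18,12 \right)} + 2503} + 523}{\left(-3 + 16 \cdot 36\right) - \frac{16}{-332}} = \frac{\sqrt{19 + 2503} + 523}{\left(-3 + 16 \cdot 36\right) - \frac{16}{-332}} = \frac{\sqrt{2522} + 523}{\left(-3 + 576\right) - - \frac{4}{83}} = \frac{523 + \sqrt{2522}}{573 + \frac{4}{83}} = \frac{523 + \sqrt{2522}}{\frac{47563}{83}} = \left(523 + \sqrt{2522}\right) \frac{83}{47563} = \frac{43409}{47563} + \frac{83 \sqrt{2522}}{47563}$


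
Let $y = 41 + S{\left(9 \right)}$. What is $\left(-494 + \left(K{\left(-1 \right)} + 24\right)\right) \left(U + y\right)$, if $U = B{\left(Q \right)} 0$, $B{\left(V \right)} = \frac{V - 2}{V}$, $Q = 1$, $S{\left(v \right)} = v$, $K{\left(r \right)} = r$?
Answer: $-23550$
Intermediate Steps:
$B{\left(V \right)} = \frac{-2 + V}{V}$ ($B{\left(V \right)} = \frac{V - 2}{V} = \frac{-2 + V}{V}$)
$U = 0$ ($U = \frac{-2 + 1}{1} \cdot 0 = 1 \left(-1\right) 0 = \left(-1\right) 0 = 0$)
$y = 50$ ($y = 41 + 9 = 50$)
$\left(-494 + \left(K{\left(-1 \right)} + 24\right)\right) \left(U + y\right) = \left(-494 + \left(-1 + 24\right)\right) \left(0 + 50\right) = \left(-494 + 23\right) 50 = \left(-471\right) 50 = -23550$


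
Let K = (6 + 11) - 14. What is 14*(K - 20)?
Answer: -238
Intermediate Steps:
K = 3 (K = 17 - 14 = 3)
14*(K - 20) = 14*(3 - 20) = 14*(-17) = -238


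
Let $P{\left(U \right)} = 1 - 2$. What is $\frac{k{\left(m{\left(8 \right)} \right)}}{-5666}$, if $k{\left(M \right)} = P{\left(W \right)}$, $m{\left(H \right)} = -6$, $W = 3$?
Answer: $\frac{1}{5666} \approx 0.00017649$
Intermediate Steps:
$P{\left(U \right)} = -1$ ($P{\left(U \right)} = 1 - 2 = -1$)
$k{\left(M \right)} = -1$
$\frac{k{\left(m{\left(8 \right)} \right)}}{-5666} = - \frac{1}{-5666} = \left(-1\right) \left(- \frac{1}{5666}\right) = \frac{1}{5666}$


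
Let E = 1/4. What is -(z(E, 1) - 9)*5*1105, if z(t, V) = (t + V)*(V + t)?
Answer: 657475/16 ≈ 41092.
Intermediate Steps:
E = 1/4 ≈ 0.25000
z(t, V) = (V + t)**2 (z(t, V) = (V + t)*(V + t) = (V + t)**2)
-(z(E, 1) - 9)*5*1105 = -((1 + 1/4)**2 - 9)*5*1105 = -((5/4)**2 - 9)*5*1105 = -(25/16 - 9)*5*1105 = -(-119)*5/16*1105 = -1*(-595/16)*1105 = (595/16)*1105 = 657475/16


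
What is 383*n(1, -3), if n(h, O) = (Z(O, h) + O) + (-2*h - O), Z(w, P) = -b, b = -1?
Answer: -383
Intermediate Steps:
Z(w, P) = 1 (Z(w, P) = -1*(-1) = 1)
n(h, O) = 1 - 2*h (n(h, O) = (1 + O) + (-2*h - O) = (1 + O) + (-O - 2*h) = 1 - 2*h)
383*n(1, -3) = 383*(1 - 2*1) = 383*(1 - 2) = 383*(-1) = -383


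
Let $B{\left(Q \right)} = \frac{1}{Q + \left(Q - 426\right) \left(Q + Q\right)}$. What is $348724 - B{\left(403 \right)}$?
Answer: $\frac{6324109741}{18135} \approx 3.4872 \cdot 10^{5}$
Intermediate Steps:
$B{\left(Q \right)} = \frac{1}{Q + 2 Q \left(-426 + Q\right)}$ ($B{\left(Q \right)} = \frac{1}{Q + \left(-426 + Q\right) 2 Q} = \frac{1}{Q + 2 Q \left(-426 + Q\right)}$)
$348724 - B{\left(403 \right)} = 348724 - \frac{1}{403 \left(-851 + 2 \cdot 403\right)} = 348724 - \frac{1}{403 \left(-851 + 806\right)} = 348724 - \frac{1}{403 \left(-45\right)} = 348724 - \frac{1}{403} \left(- \frac{1}{45}\right) = 348724 - - \frac{1}{18135} = 348724 + \frac{1}{18135} = \frac{6324109741}{18135}$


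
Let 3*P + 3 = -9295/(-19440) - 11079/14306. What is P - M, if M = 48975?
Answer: -4086202865941/83432592 ≈ -48976.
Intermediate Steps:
P = -91672741/83432592 (P = -1 + (-9295/(-19440) - 11079/14306)/3 = -1 + (-9295*(-1/19440) - 11079*1/14306)/3 = -1 + (1859/3888 - 11079/14306)/3 = -1 + (1/3)*(-8240149/27810864) = -1 - 8240149/83432592 = -91672741/83432592 ≈ -1.0988)
P - M = -91672741/83432592 - 1*48975 = -91672741/83432592 - 48975 = -4086202865941/83432592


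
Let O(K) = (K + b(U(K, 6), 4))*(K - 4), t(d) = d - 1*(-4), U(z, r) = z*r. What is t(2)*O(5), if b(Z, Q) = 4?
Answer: 54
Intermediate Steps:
U(z, r) = r*z
t(d) = 4 + d (t(d) = d + 4 = 4 + d)
O(K) = (-4 + K)*(4 + K) (O(K) = (K + 4)*(K - 4) = (4 + K)*(-4 + K) = (-4 + K)*(4 + K))
t(2)*O(5) = (4 + 2)*(-16 + 5²) = 6*(-16 + 25) = 6*9 = 54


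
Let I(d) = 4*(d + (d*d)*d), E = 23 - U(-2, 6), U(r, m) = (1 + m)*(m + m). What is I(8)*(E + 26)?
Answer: -72800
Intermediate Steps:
U(r, m) = 2*m*(1 + m) (U(r, m) = (1 + m)*(2*m) = 2*m*(1 + m))
E = -61 (E = 23 - 2*6*(1 + 6) = 23 - 2*6*7 = 23 - 1*84 = 23 - 84 = -61)
I(d) = 4*d + 4*d**3 (I(d) = 4*(d + d**2*d) = 4*(d + d**3) = 4*d + 4*d**3)
I(8)*(E + 26) = (4*8*(1 + 8**2))*(-61 + 26) = (4*8*(1 + 64))*(-35) = (4*8*65)*(-35) = 2080*(-35) = -72800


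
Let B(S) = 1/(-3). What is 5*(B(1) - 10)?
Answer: -155/3 ≈ -51.667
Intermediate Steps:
B(S) = -⅓
5*(B(1) - 10) = 5*(-⅓ - 10) = 5*(-31/3) = -155/3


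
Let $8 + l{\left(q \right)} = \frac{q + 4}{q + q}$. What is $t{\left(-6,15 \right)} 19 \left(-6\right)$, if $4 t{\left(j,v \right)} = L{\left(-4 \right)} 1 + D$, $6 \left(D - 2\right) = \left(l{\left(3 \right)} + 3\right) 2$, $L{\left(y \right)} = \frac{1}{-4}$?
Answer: $- \frac{323}{24} \approx -13.458$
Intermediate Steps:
$l{\left(q \right)} = -8 + \frac{4 + q}{2 q}$ ($l{\left(q \right)} = -8 + \frac{q + 4}{q + q} = -8 + \frac{4 + q}{2 q}$)
$L{\left(y \right)} = - \frac{1}{4}$
$D = \frac{13}{18}$ ($D = 2 + \frac{\left(\left(- \frac{15}{2} + \frac{2}{3}\right) + 3\right) 2}{6} = 2 + \frac{\left(- \frac{41}{6} + 3\right) 2}{6} = 2 + \frac{\left(- \frac{23}{6}\right) 2}{6} = 2 + \frac{1}{6} \left(- \frac{23}{3}\right) = 2 - \frac{23}{18} = \frac{13}{18} \approx 0.72222$)
$t{\left(j,v \right)} = \frac{17}{144}$ ($t{\left(j,v \right)} = \frac{\left(- \frac{1}{4}\right) 1 + \frac{13}{18}}{4} = \frac{- \frac{1}{4} + \frac{13}{18}}{4} = \frac{1}{4} \cdot \frac{17}{36} = \frac{17}{144}$)
$t{\left(-6,15 \right)} 19 \left(-6\right) = \frac{17 \cdot 19 \left(-6\right)}{144} = \frac{17}{144} \left(-114\right) = - \frac{323}{24}$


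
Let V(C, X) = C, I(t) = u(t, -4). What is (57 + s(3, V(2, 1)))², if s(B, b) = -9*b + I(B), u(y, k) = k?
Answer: 1225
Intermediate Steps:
I(t) = -4
s(B, b) = -4 - 9*b (s(B, b) = -9*b - 4 = -4 - 9*b)
(57 + s(3, V(2, 1)))² = (57 + (-4 - 9*2))² = (57 + (-4 - 18))² = (57 - 22)² = 35² = 1225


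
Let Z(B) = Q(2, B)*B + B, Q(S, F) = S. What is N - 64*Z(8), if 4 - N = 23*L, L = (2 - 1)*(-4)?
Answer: -1440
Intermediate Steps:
L = -4 (L = 1*(-4) = -4)
Z(B) = 3*B (Z(B) = 2*B + B = 3*B)
N = 96 (N = 4 - 23*(-4) = 4 - 1*(-92) = 4 + 92 = 96)
N - 64*Z(8) = 96 - 192*8 = 96 - 64*24 = 96 - 1536 = -1440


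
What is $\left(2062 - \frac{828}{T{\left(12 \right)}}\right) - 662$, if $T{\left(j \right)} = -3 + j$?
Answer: $1308$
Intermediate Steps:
$\left(2062 - \frac{828}{T{\left(12 \right)}}\right) - 662 = \left(2062 - \frac{828}{-3 + 12}\right) - 662 = \left(2062 - \frac{828}{9}\right) - 662 = \left(2062 - 92\right) - 662 = 1970 - 662 = 1308$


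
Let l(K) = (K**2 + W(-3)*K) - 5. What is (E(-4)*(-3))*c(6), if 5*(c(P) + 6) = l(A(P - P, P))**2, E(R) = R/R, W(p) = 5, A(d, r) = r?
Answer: -11073/5 ≈ -2214.6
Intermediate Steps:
l(K) = -5 + K**2 + 5*K (l(K) = (K**2 + 5*K) - 5 = -5 + K**2 + 5*K)
E(R) = 1
c(P) = -6 + (-5 + P**2 + 5*P)**2/5
(E(-4)*(-3))*c(6) = (1*(-3))*(-6 + (-5 + 6**2 + 5*6)**2/5) = -3*(-6 + (-5 + 36 + 30)**2/5) = -3*(-6 + (1/5)*61**2) = -3*(-6 + (1/5)*3721) = -3*(-6 + 3721/5) = -3*3691/5 = -11073/5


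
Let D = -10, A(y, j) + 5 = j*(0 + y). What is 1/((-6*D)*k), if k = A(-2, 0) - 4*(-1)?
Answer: -1/60 ≈ -0.016667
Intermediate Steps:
A(y, j) = -5 + j*y (A(y, j) = -5 + j*(0 + y) = -5 + j*y)
k = -1 (k = (-5 + 0*(-2)) - 4*(-1) = (-5 + 0) - 1*(-4) = -5 + 4 = -1)
1/((-6*D)*k) = 1/(-6*(-10)*(-1)) = 1/(60*(-1)) = 1/(-60) = -1/60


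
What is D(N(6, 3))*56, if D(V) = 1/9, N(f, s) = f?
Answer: 56/9 ≈ 6.2222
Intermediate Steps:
D(V) = ⅑
D(N(6, 3))*56 = (⅑)*56 = 56/9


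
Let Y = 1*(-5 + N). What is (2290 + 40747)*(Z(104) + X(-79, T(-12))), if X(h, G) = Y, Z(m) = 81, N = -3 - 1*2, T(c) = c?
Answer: 3055627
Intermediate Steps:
N = -5 (N = -3 - 2 = -5)
Y = -10 (Y = 1*(-5 - 5) = 1*(-10) = -10)
X(h, G) = -10
(2290 + 40747)*(Z(104) + X(-79, T(-12))) = (2290 + 40747)*(81 - 10) = 43037*71 = 3055627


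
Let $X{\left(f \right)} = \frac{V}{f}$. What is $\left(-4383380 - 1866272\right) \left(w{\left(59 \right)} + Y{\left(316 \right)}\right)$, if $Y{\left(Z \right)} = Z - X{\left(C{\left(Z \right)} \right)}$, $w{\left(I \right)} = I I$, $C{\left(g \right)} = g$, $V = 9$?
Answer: $- \frac{1874650301159}{79} \approx -2.373 \cdot 10^{10}$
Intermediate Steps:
$w{\left(I \right)} = I^{2}$
$X{\left(f \right)} = \frac{9}{f}$
$Y{\left(Z \right)} = Z - \frac{9}{Z}$
$\left(-4383380 - 1866272\right) \left(w{\left(59 \right)} + Y{\left(316 \right)}\right) = \left(-4383380 - 1866272\right) \left(59^{2} + \left(316 - \frac{9}{316}\right)\right) = - 6249652 \left(3481 + \left(316 - \frac{9}{316}\right)\right) = - 6249652 \left(3481 + \frac{99847}{316}\right) = \left(-6249652\right) \frac{1199843}{316} = - \frac{1874650301159}{79}$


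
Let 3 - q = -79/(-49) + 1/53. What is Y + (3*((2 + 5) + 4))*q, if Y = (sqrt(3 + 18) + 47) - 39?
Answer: 138091/2597 + sqrt(21) ≈ 57.756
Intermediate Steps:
q = 3555/2597 (q = 3 - (-79/(-49) + 1/53) = 3 - (-79*(-1/49) + 1*(1/53)) = 3 - (79/49 + 1/53) = 3 - 1*4236/2597 = 3 - 4236/2597 = 3555/2597 ≈ 1.3689)
Y = 8 + sqrt(21) (Y = (sqrt(21) + 47) - 39 = (47 + sqrt(21)) - 39 = 8 + sqrt(21) ≈ 12.583)
Y + (3*((2 + 5) + 4))*q = (8 + sqrt(21)) + (3*((2 + 5) + 4))*(3555/2597) = (8 + sqrt(21)) + (3*(7 + 4))*(3555/2597) = (8 + sqrt(21)) + (3*11)*(3555/2597) = (8 + sqrt(21)) + 33*(3555/2597) = (8 + sqrt(21)) + 117315/2597 = 138091/2597 + sqrt(21)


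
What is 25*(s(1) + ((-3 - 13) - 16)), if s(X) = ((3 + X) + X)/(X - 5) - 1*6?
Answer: -3925/4 ≈ -981.25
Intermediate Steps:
s(X) = -6 + (3 + 2*X)/(-5 + X) (s(X) = (3 + 2*X)/(-5 + X) - 6 = -6 + (3 + 2*X)/(-5 + X))
25*(s(1) + ((-3 - 13) - 16)) = 25*((33 - 4*1)/(-5 + 1) + ((-3 - 13) - 16)) = 25*((33 - 4)/(-4) + (-16 - 16)) = 25*(-¼*29 - 32) = 25*(-29/4 - 32) = 25*(-157/4) = -3925/4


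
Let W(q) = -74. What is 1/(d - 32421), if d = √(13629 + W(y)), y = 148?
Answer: -32421/1051107686 - √13555/1051107686 ≈ -3.0955e-5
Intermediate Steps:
d = √13555 (d = √(13629 - 74) = √13555 ≈ 116.43)
1/(d - 32421) = 1/(√13555 - 32421) = 1/(-32421 + √13555)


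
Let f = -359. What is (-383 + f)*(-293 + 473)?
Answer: -133560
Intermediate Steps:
(-383 + f)*(-293 + 473) = (-383 - 359)*(-293 + 473) = -742*180 = -133560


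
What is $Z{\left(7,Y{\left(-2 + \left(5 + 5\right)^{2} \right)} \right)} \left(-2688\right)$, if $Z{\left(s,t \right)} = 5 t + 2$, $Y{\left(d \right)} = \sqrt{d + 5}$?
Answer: $-5376 - 13440 \sqrt{103} \approx -1.4178 \cdot 10^{5}$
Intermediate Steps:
$Y{\left(d \right)} = \sqrt{5 + d}$
$Z{\left(s,t \right)} = 2 + 5 t$
$Z{\left(7,Y{\left(-2 + \left(5 + 5\right)^{2} \right)} \right)} \left(-2688\right) = \left(2 + 5 \sqrt{5 - \left(2 - \left(5 + 5\right)^{2}\right)}\right) \left(-2688\right) = \left(2 + 5 \sqrt{5 - \left(2 - 10^{2}\right)}\right) \left(-2688\right) = \left(2 + 5 \sqrt{5 + \left(-2 + 100\right)}\right) \left(-2688\right) = \left(2 + 5 \sqrt{5 + 98}\right) \left(-2688\right) = \left(2 + 5 \sqrt{103}\right) \left(-2688\right) = -5376 - 13440 \sqrt{103}$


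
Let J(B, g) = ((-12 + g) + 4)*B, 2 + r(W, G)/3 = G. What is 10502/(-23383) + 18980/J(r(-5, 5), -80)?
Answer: -113031731/4629834 ≈ -24.414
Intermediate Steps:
r(W, G) = -6 + 3*G
J(B, g) = B*(-8 + g) (J(B, g) = (-8 + g)*B = B*(-8 + g))
10502/(-23383) + 18980/J(r(-5, 5), -80) = 10502/(-23383) + 18980/(((-6 + 3*5)*(-8 - 80))) = 10502*(-1/23383) + 18980/(((-6 + 15)*(-88))) = -10502/23383 + 18980/((9*(-88))) = -10502/23383 + 18980/(-792) = -10502/23383 + 18980*(-1/792) = -10502/23383 - 4745/198 = -113031731/4629834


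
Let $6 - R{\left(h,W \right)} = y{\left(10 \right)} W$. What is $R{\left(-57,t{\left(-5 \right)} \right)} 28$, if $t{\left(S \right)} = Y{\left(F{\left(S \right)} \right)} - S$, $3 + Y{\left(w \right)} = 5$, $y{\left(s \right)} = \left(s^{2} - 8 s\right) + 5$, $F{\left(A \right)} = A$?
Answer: $-4732$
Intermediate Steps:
$y{\left(s \right)} = 5 + s^{2} - 8 s$
$Y{\left(w \right)} = 2$ ($Y{\left(w \right)} = -3 + 5 = 2$)
$t{\left(S \right)} = 2 - S$
$R{\left(h,W \right)} = 6 - 25 W$ ($R{\left(h,W \right)} = 6 - \left(5 + 10^{2} - 80\right) W = 6 - \left(5 + 100 - 80\right) W = 6 - 25 W$)
$R{\left(-57,t{\left(-5 \right)} \right)} 28 = \left(6 - 25 \left(2 - -5\right)\right) 28 = \left(6 - 25 \left(2 + 5\right)\right) 28 = \left(6 - 175\right) 28 = \left(-169\right) 28 = -4732$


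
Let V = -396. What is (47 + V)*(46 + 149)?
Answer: -68055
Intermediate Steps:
(47 + V)*(46 + 149) = (47 - 396)*(46 + 149) = -349*195 = -68055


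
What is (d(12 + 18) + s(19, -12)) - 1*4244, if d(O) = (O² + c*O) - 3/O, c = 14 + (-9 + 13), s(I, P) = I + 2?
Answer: -27831/10 ≈ -2783.1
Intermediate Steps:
s(I, P) = 2 + I
c = 18 (c = 14 + 4 = 18)
d(O) = O² - 3/O + 18*O (d(O) = (O² + 18*O) - 3/O = O² - 3/O + 18*O)
(d(12 + 18) + s(19, -12)) - 1*4244 = ((-3 + (12 + 18)²*(18 + (12 + 18)))/(12 + 18) + (2 + 19)) - 1*4244 = ((-3 + 30²*(18 + 30))/30 + 21) - 4244 = ((-3 + 900*48)/30 + 21) - 4244 = ((-3 + 43200)/30 + 21) - 4244 = ((1/30)*43197 + 21) - 4244 = (14399/10 + 21) - 4244 = 14609/10 - 4244 = -27831/10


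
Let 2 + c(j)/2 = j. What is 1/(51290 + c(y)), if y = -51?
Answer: 1/51184 ≈ 1.9537e-5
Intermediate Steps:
c(j) = -4 + 2*j
1/(51290 + c(y)) = 1/(51290 + (-4 + 2*(-51))) = 1/(51290 + (-4 - 102)) = 1/(51290 - 106) = 1/51184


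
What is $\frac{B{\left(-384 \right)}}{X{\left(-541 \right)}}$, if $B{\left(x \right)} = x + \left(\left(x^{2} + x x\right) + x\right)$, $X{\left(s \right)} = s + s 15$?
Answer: $- \frac{18384}{541} \approx -33.982$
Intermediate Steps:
$X{\left(s \right)} = 16 s$ ($X{\left(s \right)} = s + 15 s = 16 s$)
$B{\left(x \right)} = 2 x + 2 x^{2}$ ($B{\left(x \right)} = x + \left(\left(x^{2} + x^{2}\right) + x\right) = x + \left(2 x^{2} + x\right) = x + \left(x + 2 x^{2}\right) = 2 x + 2 x^{2}$)
$\frac{B{\left(-384 \right)}}{X{\left(-541 \right)}} = \frac{2 \left(-384\right) \left(1 - 384\right)}{16 \left(-541\right)} = \frac{2 \left(-384\right) \left(-383\right)}{-8656} = 294144 \left(- \frac{1}{8656}\right) = - \frac{18384}{541}$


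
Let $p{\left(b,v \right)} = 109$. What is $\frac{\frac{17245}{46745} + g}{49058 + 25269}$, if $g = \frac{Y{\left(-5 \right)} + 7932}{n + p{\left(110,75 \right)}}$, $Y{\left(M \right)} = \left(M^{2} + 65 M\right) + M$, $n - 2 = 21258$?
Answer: $\frac{145006504}{14848957455387} \approx 9.7654 \cdot 10^{-6}$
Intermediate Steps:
$n = 21260$ ($n = 2 + 21258 = 21260$)
$Y{\left(M \right)} = M^{2} + 66 M$
$g = \frac{7627}{21369}$ ($g = \frac{- 5 \left(66 - 5\right) + 7932}{21260 + 109} = \frac{\left(-5\right) 61 + 7932}{21369} = \left(-305 + 7932\right) \frac{1}{21369} = 7627 \cdot \frac{1}{21369} = \frac{7627}{21369} \approx 0.35692$)
$\frac{\frac{17245}{46745} + g}{49058 + 25269} = \frac{\frac{17245}{46745} + \frac{7627}{21369}}{49058 + 25269} = \frac{17245 \cdot \frac{1}{46745} + \frac{7627}{21369}}{74327} = \left(\frac{3449}{9349} + \frac{7627}{21369}\right) \frac{1}{74327} = \frac{145006504}{199778781} \cdot \frac{1}{74327} = \frac{145006504}{14848957455387}$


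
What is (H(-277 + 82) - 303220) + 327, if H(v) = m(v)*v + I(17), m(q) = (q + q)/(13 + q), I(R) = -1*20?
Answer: -2123316/7 ≈ -3.0333e+5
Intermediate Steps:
I(R) = -20
m(q) = 2*q/(13 + q) (m(q) = (2*q)/(13 + q) = 2*q/(13 + q))
H(v) = -20 + 2*v**2/(13 + v) (H(v) = (2*v/(13 + v))*v - 20 = 2*v**2/(13 + v) - 20 = -20 + 2*v**2/(13 + v))
(H(-277 + 82) - 303220) + 327 = (2*(-130 + (-277 + 82)**2 - 10*(-277 + 82))/(13 + (-277 + 82)) - 303220) + 327 = (2*(-130 + (-195)**2 - 10*(-195))/(13 - 195) - 303220) + 327 = (2*(-130 + 38025 + 1950)/(-182) - 303220) + 327 = (2*(-1/182)*39845 - 303220) + 327 = (-3065/7 - 303220) + 327 = -2125605/7 + 327 = -2123316/7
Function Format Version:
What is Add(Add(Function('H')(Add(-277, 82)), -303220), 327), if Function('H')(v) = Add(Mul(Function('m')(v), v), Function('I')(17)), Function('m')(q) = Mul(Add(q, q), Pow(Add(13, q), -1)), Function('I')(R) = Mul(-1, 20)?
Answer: Rational(-2123316, 7) ≈ -3.0333e+5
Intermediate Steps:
Function('I')(R) = -20
Function('m')(q) = Mul(2, q, Pow(Add(13, q), -1)) (Function('m')(q) = Mul(Mul(2, q), Pow(Add(13, q), -1)) = Mul(2, q, Pow(Add(13, q), -1)))
Function('H')(v) = Add(-20, Mul(2, Pow(v, 2), Pow(Add(13, v), -1))) (Function('H')(v) = Add(Mul(Mul(2, v, Pow(Add(13, v), -1)), v), -20) = Add(Mul(2, Pow(v, 2), Pow(Add(13, v), -1)), -20) = Add(-20, Mul(2, Pow(v, 2), Pow(Add(13, v), -1))))
Add(Add(Function('H')(Add(-277, 82)), -303220), 327) = Add(Add(Mul(2, Pow(Add(13, Add(-277, 82)), -1), Add(-130, Pow(Add(-277, 82), 2), Mul(-10, Add(-277, 82)))), -303220), 327) = Add(Add(Mul(2, Pow(Add(13, -195), -1), Add(-130, Pow(-195, 2), Mul(-10, -195))), -303220), 327) = Add(Add(Mul(2, Pow(-182, -1), Add(-130, 38025, 1950)), -303220), 327) = Add(Add(Mul(2, Rational(-1, 182), 39845), -303220), 327) = Add(Add(Rational(-3065, 7), -303220), 327) = Add(Rational(-2125605, 7), 327) = Rational(-2123316, 7)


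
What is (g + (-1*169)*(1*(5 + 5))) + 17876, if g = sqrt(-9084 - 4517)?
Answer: 16186 + I*sqrt(13601) ≈ 16186.0 + 116.62*I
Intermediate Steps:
g = I*sqrt(13601) (g = sqrt(-13601) = I*sqrt(13601) ≈ 116.62*I)
(g + (-1*169)*(1*(5 + 5))) + 17876 = (I*sqrt(13601) + (-1*169)*(1*(5 + 5))) + 17876 = (I*sqrt(13601) - 169*10) + 17876 = (I*sqrt(13601) - 1690) + 17876 = (-1690 + I*sqrt(13601)) + 17876 = 16186 + I*sqrt(13601)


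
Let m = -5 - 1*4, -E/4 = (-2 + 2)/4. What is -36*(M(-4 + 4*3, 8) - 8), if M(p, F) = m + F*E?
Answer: 612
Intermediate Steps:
E = 0 (E = -4*(-2 + 2)/4 = -0/4 = -4*0 = 0)
m = -9 (m = -5 - 4 = -9)
M(p, F) = -9 (M(p, F) = -9 + F*0 = -9 + 0 = -9)
-36*(M(-4 + 4*3, 8) - 8) = -36*(-9 - 8) = -36*(-17) = 612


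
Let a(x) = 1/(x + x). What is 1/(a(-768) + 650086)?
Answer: 1536/998532095 ≈ 1.5383e-6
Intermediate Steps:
a(x) = 1/(2*x)
1/(a(-768) + 650086) = 1/((½)/(-768) + 650086) = 1/((½)*(-1/768) + 650086) = 1/(-1/1536 + 650086) = 1/(998532095/1536) = 1536/998532095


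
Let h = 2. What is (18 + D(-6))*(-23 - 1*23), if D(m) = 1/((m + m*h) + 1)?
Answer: -14030/17 ≈ -825.29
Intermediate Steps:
D(m) = 1/(1 + 3*m) (D(m) = 1/((m + m*2) + 1) = 1/((m + 2*m) + 1) = 1/(3*m + 1) = 1/(1 + 3*m))
(18 + D(-6))*(-23 - 1*23) = (18 + 1/(1 + 3*(-6)))*(-23 - 1*23) = (18 + 1/(1 - 18))*(-23 - 23) = (18 + 1/(-17))*(-46) = (18 - 1/17)*(-46) = (305/17)*(-46) = -14030/17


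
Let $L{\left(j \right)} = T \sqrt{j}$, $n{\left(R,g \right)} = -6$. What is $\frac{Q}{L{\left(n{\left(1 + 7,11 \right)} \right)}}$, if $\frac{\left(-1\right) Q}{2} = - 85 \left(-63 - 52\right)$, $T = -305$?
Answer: $- \frac{1955 i \sqrt{6}}{183} \approx - 26.168 i$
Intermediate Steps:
$L{\left(j \right)} = - 305 \sqrt{j}$
$Q = -19550$ ($Q = - 2 \left(- 85 \left(-63 - 52\right)\right) = - 2 \left(\left(-85\right) \left(-115\right)\right) = \left(-2\right) 9775 = -19550$)
$\frac{Q}{L{\left(n{\left(1 + 7,11 \right)} \right)}} = - \frac{19550}{\left(-305\right) \sqrt{-6}} = - \frac{19550}{\left(-305\right) i \sqrt{6}} = - 19550 \frac{i \sqrt{6}}{1830} = - \frac{1955 i \sqrt{6}}{183}$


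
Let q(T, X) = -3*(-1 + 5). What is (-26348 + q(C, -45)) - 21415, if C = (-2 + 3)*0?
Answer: -47775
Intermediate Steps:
C = 0 (C = 1*0 = 0)
q(T, X) = -12 (q(T, X) = -3*4 = -12)
(-26348 + q(C, -45)) - 21415 = (-26348 - 12) - 21415 = -26360 - 21415 = -47775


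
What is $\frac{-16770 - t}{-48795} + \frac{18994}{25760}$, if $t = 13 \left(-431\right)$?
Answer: $\frac{24289483}{25139184} \approx 0.9662$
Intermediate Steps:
$t = -5603$
$\frac{-16770 - t}{-48795} + \frac{18994}{25760} = \frac{-16770 - -5603}{-48795} + \frac{18994}{25760} = \left(-16770 + 5603\right) \left(- \frac{1}{48795}\right) + 18994 \cdot \frac{1}{25760} = \left(-11167\right) \left(- \frac{1}{48795}\right) + \frac{9497}{12880} = \frac{11167}{48795} + \frac{9497}{12880} = \frac{24289483}{25139184}$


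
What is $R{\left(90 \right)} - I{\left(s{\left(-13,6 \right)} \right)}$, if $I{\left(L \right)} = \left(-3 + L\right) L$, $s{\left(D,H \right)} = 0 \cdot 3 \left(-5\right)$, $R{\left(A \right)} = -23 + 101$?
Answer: $78$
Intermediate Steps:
$R{\left(A \right)} = 78$
$s{\left(D,H \right)} = 0$ ($s{\left(D,H \right)} = 0 \left(-5\right) = 0$)
$I{\left(L \right)} = L \left(-3 + L\right)$
$R{\left(90 \right)} - I{\left(s{\left(-13,6 \right)} \right)} = 78 - 0 \left(-3 + 0\right) = 78 - 0 \left(-3\right) = 78 - 0 = 78 + 0 = 78$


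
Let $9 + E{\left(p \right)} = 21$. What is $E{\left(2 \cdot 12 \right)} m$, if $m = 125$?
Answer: $1500$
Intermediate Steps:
$E{\left(p \right)} = 12$ ($E{\left(p \right)} = -9 + 21 = 12$)
$E{\left(2 \cdot 12 \right)} m = 12 \cdot 125 = 1500$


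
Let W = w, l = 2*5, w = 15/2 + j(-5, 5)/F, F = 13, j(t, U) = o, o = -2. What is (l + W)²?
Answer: 203401/676 ≈ 300.89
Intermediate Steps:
j(t, U) = -2
w = 191/26 (w = 15/2 - 2/13 = 191/26 ≈ 7.3462)
l = 10
W = 191/26 ≈ 7.3462
(l + W)² = (10 + 191/26)² = (451/26)² = 203401/676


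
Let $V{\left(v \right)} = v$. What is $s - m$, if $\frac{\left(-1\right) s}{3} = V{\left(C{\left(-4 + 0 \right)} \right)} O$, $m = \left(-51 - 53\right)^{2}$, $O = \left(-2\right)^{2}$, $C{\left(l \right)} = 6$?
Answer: $-10888$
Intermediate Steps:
$O = 4$
$m = 10816$ ($m = \left(-104\right)^{2} = 10816$)
$s = -72$ ($s = - 3 \cdot 6 \cdot 4 = \left(-3\right) 24 = -72$)
$s - m = -72 - 10816 = -10888$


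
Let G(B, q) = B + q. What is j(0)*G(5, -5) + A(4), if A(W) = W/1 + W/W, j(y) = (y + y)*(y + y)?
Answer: 5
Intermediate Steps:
j(y) = 4*y² (j(y) = (2*y)*(2*y) = 4*y²)
A(W) = 1 + W (A(W) = W*1 + 1 = W + 1 = 1 + W)
j(0)*G(5, -5) + A(4) = (4*0²)*(5 - 5) + (1 + 4) = (4*0)*0 + 5 = 0*0 + 5 = 0 + 5 = 5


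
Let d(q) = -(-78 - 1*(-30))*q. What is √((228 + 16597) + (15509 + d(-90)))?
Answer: √28014 ≈ 167.37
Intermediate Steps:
d(q) = 48*q (d(q) = -(-78 + 30)*q = -(-48)*q = 48*q)
√((228 + 16597) + (15509 + d(-90))) = √((228 + 16597) + (15509 + 48*(-90))) = √(16825 + (15509 - 4320)) = √(16825 + 11189) = √28014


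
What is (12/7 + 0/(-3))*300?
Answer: 3600/7 ≈ 514.29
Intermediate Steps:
(12/7 + 0/(-3))*300 = (12*(⅐) + 0*(-⅓))*300 = (12/7 + 0)*300 = (12/7)*300 = 3600/7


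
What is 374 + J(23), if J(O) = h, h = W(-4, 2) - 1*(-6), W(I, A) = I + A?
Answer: 378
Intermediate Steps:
W(I, A) = A + I
h = 4 (h = (2 - 4) - 1*(-6) = -2 + 6 = 4)
J(O) = 4
374 + J(23) = 374 + 4 = 378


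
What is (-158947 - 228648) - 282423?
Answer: -670018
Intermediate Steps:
(-158947 - 228648) - 282423 = -387595 - 282423 = -670018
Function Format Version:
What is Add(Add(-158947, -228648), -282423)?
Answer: -670018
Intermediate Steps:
Add(Add(-158947, -228648), -282423) = Add(-387595, -282423) = -670018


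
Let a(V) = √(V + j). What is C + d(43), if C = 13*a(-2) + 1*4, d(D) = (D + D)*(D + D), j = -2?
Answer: 7400 + 26*I ≈ 7400.0 + 26.0*I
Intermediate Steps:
a(V) = √(-2 + V) (a(V) = √(V - 2) = √(-2 + V))
d(D) = 4*D² (d(D) = (2*D)*(2*D) = 4*D²)
C = 4 + 26*I (C = 13*√(-2 - 2) + 1*4 = 13*√(-4) + 4 = 13*(2*I) + 4 = 26*I + 4 = 4 + 26*I ≈ 4.0 + 26.0*I)
C + d(43) = (4 + 26*I) + 4*43² = (4 + 26*I) + 4*1849 = (4 + 26*I) + 7396 = 7400 + 26*I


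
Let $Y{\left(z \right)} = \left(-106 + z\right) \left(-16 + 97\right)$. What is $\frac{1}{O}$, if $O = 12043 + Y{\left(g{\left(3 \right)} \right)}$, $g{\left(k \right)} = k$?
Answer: $\frac{1}{3700} \approx 0.00027027$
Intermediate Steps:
$Y{\left(z \right)} = -8586 + 81 z$ ($Y{\left(z \right)} = \left(-106 + z\right) 81 = -8586 + 81 z$)
$O = 3700$ ($O = 12043 + \left(-8586 + 81 \cdot 3\right) = 12043 + \left(-8586 + 243\right) = 12043 - 8343 = 3700$)
$\frac{1}{O} = \frac{1}{3700}$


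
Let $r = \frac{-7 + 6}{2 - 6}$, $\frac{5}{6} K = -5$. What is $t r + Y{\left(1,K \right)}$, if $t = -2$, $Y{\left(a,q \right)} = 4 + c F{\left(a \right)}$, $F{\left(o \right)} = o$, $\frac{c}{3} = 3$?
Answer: $\frac{25}{2} \approx 12.5$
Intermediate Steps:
$c = 9$ ($c = 3 \cdot 3 = 9$)
$K = -6$ ($K = \frac{6}{5} \left(-5\right) = -6$)
$Y{\left(a,q \right)} = 4 + 9 a$
$r = \frac{1}{4}$ ($r = - \frac{1}{-4} = \left(-1\right) \left(- \frac{1}{4}\right) = \frac{1}{4} \approx 0.25$)
$t r + Y{\left(1,K \right)} = \left(-2\right) \frac{1}{4} + \left(4 + 9 \cdot 1\right) = - \frac{1}{2} + \left(4 + 9\right) = - \frac{1}{2} + 13 = \frac{25}{2}$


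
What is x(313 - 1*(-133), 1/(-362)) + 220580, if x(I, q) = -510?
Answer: 220070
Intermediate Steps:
x(313 - 1*(-133), 1/(-362)) + 220580 = -510 + 220580 = 220070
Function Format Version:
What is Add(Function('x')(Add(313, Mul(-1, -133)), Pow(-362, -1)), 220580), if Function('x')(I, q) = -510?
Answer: 220070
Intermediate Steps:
Add(Function('x')(Add(313, Mul(-1, -133)), Pow(-362, -1)), 220580) = Add(-510, 220580) = 220070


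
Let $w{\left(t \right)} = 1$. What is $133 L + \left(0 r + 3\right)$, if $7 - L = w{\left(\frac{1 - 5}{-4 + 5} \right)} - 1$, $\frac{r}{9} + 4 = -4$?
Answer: $934$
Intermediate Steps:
$r = -72$ ($r = -36 + 9 \left(-4\right) = -36 - 36 = -72$)
$L = 7$ ($L = 7 - \left(1 - 1\right) = 7 - 0 = 7 + 0 = 7$)
$133 L + \left(0 r + 3\right) = 133 \cdot 7 + \left(0 \left(-72\right) + 3\right) = 931 + \left(0 + 3\right) = 931 + 3 = 934$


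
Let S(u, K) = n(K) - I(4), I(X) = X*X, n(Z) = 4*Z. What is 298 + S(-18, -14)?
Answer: 226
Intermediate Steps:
I(X) = X²
S(u, K) = -16 + 4*K (S(u, K) = 4*K - 1*4² = 4*K - 1*16 = 4*K - 16 = -16 + 4*K)
298 + S(-18, -14) = 298 + (-16 + 4*(-14)) = 298 + (-16 - 56) = 298 - 72 = 226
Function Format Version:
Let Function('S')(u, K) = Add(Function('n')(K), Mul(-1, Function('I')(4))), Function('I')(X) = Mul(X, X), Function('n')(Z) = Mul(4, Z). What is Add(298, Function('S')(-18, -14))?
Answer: 226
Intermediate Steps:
Function('I')(X) = Pow(X, 2)
Function('S')(u, K) = Add(-16, Mul(4, K)) (Function('S')(u, K) = Add(Mul(4, K), Mul(-1, Pow(4, 2))) = Add(Mul(4, K), Mul(-1, 16)) = Add(Mul(4, K), -16) = Add(-16, Mul(4, K)))
Add(298, Function('S')(-18, -14)) = Add(298, Add(-16, Mul(4, -14))) = Add(298, Add(-16, -56)) = Add(298, -72) = 226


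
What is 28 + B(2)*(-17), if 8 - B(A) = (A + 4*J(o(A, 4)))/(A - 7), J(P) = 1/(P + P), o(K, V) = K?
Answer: -591/5 ≈ -118.20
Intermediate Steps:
J(P) = 1/(2*P)
B(A) = 8 - (A + 2/A)/(-7 + A) (B(A) = 8 - (A + 4*(1/(2*A)))/(A - 7) = 8 - (A + 2/A)/(-7 + A))
28 + B(2)*(-17) = 28 + ((-2 - 7*2*(8 - 1*2))/(2*(-7 + 2)))*(-17) = 28 + ((1/2)*(-2 - 7*2*(8 - 2))/(-5))*(-17) = 28 + ((1/2)*(-1/5)*(-2 - 7*2*6))*(-17) = 28 + ((1/2)*(-1/5)*(-2 - 84))*(-17) = 28 + ((1/2)*(-1/5)*(-86))*(-17) = 28 + (43/5)*(-17) = 28 - 731/5 = -591/5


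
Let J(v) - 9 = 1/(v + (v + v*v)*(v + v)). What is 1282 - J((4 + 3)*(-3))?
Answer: 22482454/17661 ≈ 1273.0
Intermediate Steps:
J(v) = 9 + 1/(v + 2*v*(v + v²)) (J(v) = 9 + 1/(v + (v + v*v)*(v + v)) = 9 + 1/(v + (v + v²)*(2*v)) = 9 + 1/(v + 2*v*(v + v²)))
1282 - J((4 + 3)*(-3)) = 1282 - (1 + 9*((4 + 3)*(-3)) + 18*((4 + 3)*(-3))² + 18*((4 + 3)*(-3))³)/(((4 + 3)*(-3))*(1 + 2*((4 + 3)*(-3)) + 2*((4 + 3)*(-3))²)) = 1282 - (1 + 9*(7*(-3)) + 18*(7*(-3))² + 18*(7*(-3))³)/((7*(-3))*(1 + 2*(7*(-3)) + 2*(7*(-3))²)) = 1282 - (1 + 9*(-21) + 18*(-21)² + 18*(-21)³)/((-21)*(1 + 2*(-21) + 2*(-21)²)) = 1282 - (-1)*(1 - 189 + 18*441 + 18*(-9261))/(21*(1 - 42 + 2*441)) = 1282 - (-1)*(1 - 189 + 7938 - 166698)/(21*(1 - 42 + 882)) = 1282 - (-1)*(-158948)/(21*841) = 1282 - 1*158948/17661 = 1282 - 158948/17661 = 22482454/17661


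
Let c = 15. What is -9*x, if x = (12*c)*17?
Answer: -27540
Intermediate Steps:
x = 3060 (x = (12*15)*17 = 180*17 = 3060)
-9*x = -9*3060 = -27540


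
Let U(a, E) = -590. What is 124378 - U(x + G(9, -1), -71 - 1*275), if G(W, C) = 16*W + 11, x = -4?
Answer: 124968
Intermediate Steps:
G(W, C) = 11 + 16*W
124378 - U(x + G(9, -1), -71 - 1*275) = 124378 - 1*(-590) = 124378 + 590 = 124968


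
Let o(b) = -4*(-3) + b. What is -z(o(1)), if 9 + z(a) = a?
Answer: -4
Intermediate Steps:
o(b) = 12 + b
z(a) = -9 + a
-z(o(1)) = -(-9 + (12 + 1)) = -(-9 + 13) = -1*4 = -4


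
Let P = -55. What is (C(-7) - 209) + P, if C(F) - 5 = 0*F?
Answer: -259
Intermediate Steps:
C(F) = 5 (C(F) = 5 + 0*F = 5 + 0 = 5)
(C(-7) - 209) + P = (5 - 209) - 55 = -204 - 55 = -259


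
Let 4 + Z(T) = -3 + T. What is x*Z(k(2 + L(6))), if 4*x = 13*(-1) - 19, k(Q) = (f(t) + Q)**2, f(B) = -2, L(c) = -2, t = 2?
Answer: 24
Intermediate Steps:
k(Q) = (-2 + Q)**2
Z(T) = -7 + T (Z(T) = -4 + (-3 + T) = -7 + T)
x = -8 (x = (13*(-1) - 19)/4 = (-13 - 19)/4 = (1/4)*(-32) = -8)
x*Z(k(2 + L(6))) = -8*(-7 + (-2 + (2 - 2))**2) = -8*(-7 + (-2 + 0)**2) = -8*(-7 + (-2)**2) = -8*(-7 + 4) = -8*(-3) = 24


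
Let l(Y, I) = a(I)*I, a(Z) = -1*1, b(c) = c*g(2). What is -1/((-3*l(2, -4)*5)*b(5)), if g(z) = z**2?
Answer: 1/1200 ≈ 0.00083333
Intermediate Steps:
b(c) = 4*c (b(c) = c*2**2 = c*4 = 4*c)
a(Z) = -1
l(Y, I) = -I
-1/((-3*l(2, -4)*5)*b(5)) = -1/((-3*(-1*(-4))*5)*(4*5)) = -1/(-12*5*20) = -1/(-3*20*20) = -1/((-60*20)) = -1/(-1200) = -1*(-1/1200) = 1/1200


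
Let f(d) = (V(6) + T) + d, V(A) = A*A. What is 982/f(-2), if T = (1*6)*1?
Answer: 491/20 ≈ 24.550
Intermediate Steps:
V(A) = A**2
T = 6 (T = 6*1 = 6)
f(d) = 42 + d (f(d) = (6**2 + 6) + d = (36 + 6) + d = 42 + d)
982/f(-2) = 982/(42 - 2) = 982/40 = 982*(1/40) = 491/20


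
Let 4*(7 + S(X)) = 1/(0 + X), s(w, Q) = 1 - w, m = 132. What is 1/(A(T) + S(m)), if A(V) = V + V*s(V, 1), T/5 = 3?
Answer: -528/106655 ≈ -0.0049505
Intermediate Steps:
T = 15 (T = 5*3 = 15)
S(X) = -7 + 1/(4*X) (S(X) = -7 + 1/(4*(0 + X)) = -7 + 1/(4*X))
A(V) = V + V*(1 - V)
1/(A(T) + S(m)) = 1/(15*(2 - 1*15) + (-7 + (¼)/132)) = 1/(15*(2 - 15) + (-7 + (¼)*(1/132))) = 1/(15*(-13) + (-7 + 1/528)) = 1/(-195 - 3695/528) = 1/(-106655/528) = -528/106655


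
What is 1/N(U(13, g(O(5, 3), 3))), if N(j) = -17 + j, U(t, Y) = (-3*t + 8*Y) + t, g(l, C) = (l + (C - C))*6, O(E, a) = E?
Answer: 1/197 ≈ 0.0050761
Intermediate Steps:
g(l, C) = 6*l (g(l, C) = (l + 0)*6 = l*6 = 6*l)
U(t, Y) = -2*t + 8*Y
1/N(U(13, g(O(5, 3), 3))) = 1/(-17 + (-2*13 + 8*(6*5))) = 1/(-17 + (-26 + 8*30)) = 1/(-17 + (-26 + 240)) = 1/(-17 + 214) = 1/197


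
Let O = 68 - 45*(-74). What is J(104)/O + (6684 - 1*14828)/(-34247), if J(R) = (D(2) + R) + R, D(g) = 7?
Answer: 35036417/116371306 ≈ 0.30107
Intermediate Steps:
O = 3398 (O = 68 + 3330 = 3398)
J(R) = 7 + 2*R (J(R) = (7 + R) + R = 7 + 2*R)
J(104)/O + (6684 - 1*14828)/(-34247) = (7 + 2*104)/3398 + (6684 - 1*14828)/(-34247) = (7 + 208)*(1/3398) + (6684 - 14828)*(-1/34247) = 215*(1/3398) - 8144*(-1/34247) = 215/3398 + 8144/34247 = 35036417/116371306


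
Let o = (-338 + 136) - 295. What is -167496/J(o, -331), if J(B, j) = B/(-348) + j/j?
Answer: -58288608/845 ≈ -68981.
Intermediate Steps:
o = -497 (o = -202 - 295 = -497)
J(B, j) = 1 - B/348 (J(B, j) = B*(-1/348) + 1 = -B/348 + 1 = 1 - B/348)
-167496/J(o, -331) = -167496/(1 - 1/348*(-497)) = -167496/(1 + 497/348) = -167496/845/348 = -167496*348/845 = -58288608/845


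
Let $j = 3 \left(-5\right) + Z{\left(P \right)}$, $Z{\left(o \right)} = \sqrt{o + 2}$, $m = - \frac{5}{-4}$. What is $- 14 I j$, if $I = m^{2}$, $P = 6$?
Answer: $\frac{2625}{8} - \frac{175 \sqrt{2}}{4} \approx 266.25$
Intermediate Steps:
$m = \frac{5}{4}$ ($m = \left(-5\right) \left(- \frac{1}{4}\right) = \frac{5}{4} \approx 1.25$)
$Z{\left(o \right)} = \sqrt{2 + o}$
$I = \frac{25}{16}$ ($I = \left(\frac{5}{4}\right)^{2} = \frac{25}{16} \approx 1.5625$)
$j = -15 + 2 \sqrt{2}$ ($j = 3 \left(-5\right) + \sqrt{2 + 6} = -15 + \sqrt{8} = -15 + 2 \sqrt{2} \approx -12.172$)
$- 14 I j = \left(-14\right) \frac{25}{16} \left(-15 + 2 \sqrt{2}\right) = - \frac{175 \left(-15 + 2 \sqrt{2}\right)}{8} = \frac{2625}{8} - \frac{175 \sqrt{2}}{4}$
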